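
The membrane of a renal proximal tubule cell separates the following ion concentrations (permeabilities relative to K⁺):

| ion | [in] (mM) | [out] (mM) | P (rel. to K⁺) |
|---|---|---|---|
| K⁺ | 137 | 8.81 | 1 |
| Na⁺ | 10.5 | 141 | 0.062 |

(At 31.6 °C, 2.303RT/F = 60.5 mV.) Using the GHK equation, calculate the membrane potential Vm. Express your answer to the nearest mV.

-54 mV

Vm = 60.5 · log₁₀[(Σ P·[cation]ₒ + Σ P·[anion]ᵢ) / (Σ P·[cation]ᵢ + Σ P·[anion]ₒ)]
Numerator = 1×8.81 + 0.062×141 = 17.55
Denominator = 1×137 + 0.062×10.5 = 137.7
Vm = 60.5 · log₁₀(0.12751) = 60.5 × (-0.8945) = -54.11 mV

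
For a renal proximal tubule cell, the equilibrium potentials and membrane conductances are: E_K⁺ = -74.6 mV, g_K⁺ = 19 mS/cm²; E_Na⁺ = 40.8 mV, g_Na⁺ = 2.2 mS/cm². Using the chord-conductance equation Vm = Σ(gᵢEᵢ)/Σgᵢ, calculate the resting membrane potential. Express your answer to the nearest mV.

-63 mV

Σ gᵢEᵢ = 19·(-74.6) + 2.2·(40.8) = -1327.64
Σ gᵢ = 19 + 2.2 = 21.2
Vm = -1327.64 / 21.2 = -62.62 mV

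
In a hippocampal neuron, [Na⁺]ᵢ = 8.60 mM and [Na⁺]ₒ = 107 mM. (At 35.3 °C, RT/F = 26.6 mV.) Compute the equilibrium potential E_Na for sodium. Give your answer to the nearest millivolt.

67 mV

E = (26.6/z) · ln([Na⁺]_out/[Na⁺]_in) with z = +1.
= (26.6/1) · ln(107/8.60) = 26.60 · ln(12.44)
= 26.60 · (2.5211) = 67.06 mV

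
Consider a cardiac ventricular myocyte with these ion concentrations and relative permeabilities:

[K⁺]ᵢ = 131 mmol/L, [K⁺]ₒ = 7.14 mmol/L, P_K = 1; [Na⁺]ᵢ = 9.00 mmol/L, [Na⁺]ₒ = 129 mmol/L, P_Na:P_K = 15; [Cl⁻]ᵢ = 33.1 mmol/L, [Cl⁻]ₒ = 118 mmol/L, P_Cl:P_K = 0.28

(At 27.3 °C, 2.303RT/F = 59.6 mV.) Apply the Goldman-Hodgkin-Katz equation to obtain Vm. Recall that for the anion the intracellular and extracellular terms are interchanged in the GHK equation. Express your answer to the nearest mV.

Vm = 59.6 · log₁₀[(Σ P·[cation]ₒ + Σ P·[anion]ᵢ) / (Σ P·[cation]ᵢ + Σ P·[anion]ₒ)]
Numerator = 1×7.14 + 15×129 + 0.28×33.1 = 1951
Denominator = 1×131 + 15×9.00 + 0.28×118 = 299
Vm = 59.6 · log₁₀(6.5256) = 59.6 × (0.8146) = 48.55 mV

49 mV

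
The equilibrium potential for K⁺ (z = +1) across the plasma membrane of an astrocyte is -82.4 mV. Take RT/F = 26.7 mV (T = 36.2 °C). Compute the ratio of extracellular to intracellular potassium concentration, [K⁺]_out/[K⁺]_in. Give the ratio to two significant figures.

0.046

ln([out]/[in]) = E·z/(26.7) = -82.4 × 1 / 26.7 = -3.0861
[out]/[in] = e^(-3.0861) = 0.04568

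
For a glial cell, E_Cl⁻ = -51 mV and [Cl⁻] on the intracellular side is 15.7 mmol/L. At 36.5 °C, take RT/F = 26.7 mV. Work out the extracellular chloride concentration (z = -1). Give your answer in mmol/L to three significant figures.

106 mmol/L

Nernst: E = (26.7/-1) · ln([out]/[in]), so ln([out]/[in]) = -51.0 × -1 / 26.7 = 1.9101.
[out]/[in] = e^(1.9101) = 6.754.
[out] = 6.754 × 15.7 = 106 mmol/L.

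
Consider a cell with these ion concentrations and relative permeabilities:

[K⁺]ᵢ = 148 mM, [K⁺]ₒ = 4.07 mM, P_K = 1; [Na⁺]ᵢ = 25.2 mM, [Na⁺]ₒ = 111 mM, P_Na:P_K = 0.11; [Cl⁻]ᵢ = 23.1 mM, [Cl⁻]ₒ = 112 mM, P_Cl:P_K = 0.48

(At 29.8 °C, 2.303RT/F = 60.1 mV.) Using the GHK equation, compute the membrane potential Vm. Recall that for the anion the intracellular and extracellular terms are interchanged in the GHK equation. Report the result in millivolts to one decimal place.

-52.5 mV

Vm = 60.1 · log₁₀[(Σ P·[cation]ₒ + Σ P·[anion]ᵢ) / (Σ P·[cation]ᵢ + Σ P·[anion]ₒ)]
Numerator = 1×4.07 + 0.11×111 + 0.48×23.1 = 27.37
Denominator = 1×148 + 0.11×25.2 + 0.48×112 = 204.5
Vm = 60.1 · log₁₀(0.13381) = 60.1 × (-0.8735) = -52.50 mV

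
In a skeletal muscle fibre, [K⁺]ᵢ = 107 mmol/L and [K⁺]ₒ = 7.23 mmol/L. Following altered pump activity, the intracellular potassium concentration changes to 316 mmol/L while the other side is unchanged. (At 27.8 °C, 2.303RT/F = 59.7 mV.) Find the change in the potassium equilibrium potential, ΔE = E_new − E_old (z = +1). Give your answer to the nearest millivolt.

E_old = (59.7/1)·log₁₀(7.23/107) = -69.86 mV
E_new = (59.7/1)·log₁₀(7.23/316) = -97.94 mV
ΔE = -97.94 − (-69.86) = -28.08 mV

-28 mV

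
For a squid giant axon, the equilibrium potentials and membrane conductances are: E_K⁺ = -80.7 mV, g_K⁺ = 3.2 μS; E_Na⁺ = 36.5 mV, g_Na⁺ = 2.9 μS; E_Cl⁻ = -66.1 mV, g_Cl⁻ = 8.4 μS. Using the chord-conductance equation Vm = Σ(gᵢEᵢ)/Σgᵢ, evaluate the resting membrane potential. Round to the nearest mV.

-49 mV

Σ gᵢEᵢ = 3.2·(-80.7) + 2.9·(36.5) + 8.4·(-66.1) = -707.63
Σ gᵢ = 3.2 + 2.9 + 8.4 = 14.5
Vm = -707.63 / 14.5 = -48.80 mV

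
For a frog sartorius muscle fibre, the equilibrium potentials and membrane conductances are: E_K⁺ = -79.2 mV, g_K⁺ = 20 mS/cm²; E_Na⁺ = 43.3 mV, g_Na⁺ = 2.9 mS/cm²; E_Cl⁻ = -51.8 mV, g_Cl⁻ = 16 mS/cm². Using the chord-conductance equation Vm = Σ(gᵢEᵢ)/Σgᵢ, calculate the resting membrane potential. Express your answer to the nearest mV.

Σ gᵢEᵢ = 20·(-79.2) + 2.9·(43.3) + 16·(-51.8) = -2287.23
Σ gᵢ = 20 + 2.9 + 16 = 38.9
Vm = -2287.23 / 38.9 = -58.80 mV

-59 mV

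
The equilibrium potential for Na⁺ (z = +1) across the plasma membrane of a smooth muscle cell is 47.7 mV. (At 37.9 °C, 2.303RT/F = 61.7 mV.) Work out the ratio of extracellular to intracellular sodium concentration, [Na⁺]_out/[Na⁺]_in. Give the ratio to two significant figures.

log₁₀([out]/[in]) = E·z/(61.7) = 47.7 × 1 / 61.7 = 0.7731
[out]/[in] = 10^(0.7731) = 5.931

5.9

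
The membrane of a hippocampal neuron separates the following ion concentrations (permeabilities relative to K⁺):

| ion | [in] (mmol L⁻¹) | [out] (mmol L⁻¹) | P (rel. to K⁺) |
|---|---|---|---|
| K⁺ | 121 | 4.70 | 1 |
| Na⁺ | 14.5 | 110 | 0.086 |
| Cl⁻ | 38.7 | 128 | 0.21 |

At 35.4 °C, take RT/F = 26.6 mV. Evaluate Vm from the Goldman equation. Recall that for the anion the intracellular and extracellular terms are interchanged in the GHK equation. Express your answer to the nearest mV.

-51 mV

Vm = 26.6 · ln[(Σ P·[cation]ₒ + Σ P·[anion]ᵢ) / (Σ P·[cation]ᵢ + Σ P·[anion]ₒ)]
Numerator = 1×4.70 + 0.086×110 + 0.21×38.7 = 22.29
Denominator = 1×121 + 0.086×14.5 + 0.21×128 = 149.1
Vm = 26.6 · ln(0.14945) = 26.6 × (-1.9008) = -50.56 mV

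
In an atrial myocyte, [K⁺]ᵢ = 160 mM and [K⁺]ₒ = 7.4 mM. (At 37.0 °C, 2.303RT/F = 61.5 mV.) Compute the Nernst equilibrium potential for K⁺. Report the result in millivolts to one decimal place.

E = (61.5/z) · log₁₀([K⁺]_out/[K⁺]_in) with z = +1.
= (61.5/1) · log₁₀(7.4/160) = 61.50 · log₁₀(0.04625)
= 61.50 · (-1.3349) = -82.10 mV

-82.1 mV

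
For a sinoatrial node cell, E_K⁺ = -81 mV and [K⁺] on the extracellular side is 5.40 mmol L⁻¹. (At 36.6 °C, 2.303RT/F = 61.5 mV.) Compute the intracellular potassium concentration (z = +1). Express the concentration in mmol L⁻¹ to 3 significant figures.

112 mmol L⁻¹

Nernst: E = (61.5/1) · log₁₀([out]/[in]), so log₁₀([out]/[in]) = -81.0 × 1 / 61.5 = -1.3171.
[out]/[in] = 10^(-1.3171) = 0.04819.
[in] = 5.40 / 0.04819 = 112.1 mmol L⁻¹.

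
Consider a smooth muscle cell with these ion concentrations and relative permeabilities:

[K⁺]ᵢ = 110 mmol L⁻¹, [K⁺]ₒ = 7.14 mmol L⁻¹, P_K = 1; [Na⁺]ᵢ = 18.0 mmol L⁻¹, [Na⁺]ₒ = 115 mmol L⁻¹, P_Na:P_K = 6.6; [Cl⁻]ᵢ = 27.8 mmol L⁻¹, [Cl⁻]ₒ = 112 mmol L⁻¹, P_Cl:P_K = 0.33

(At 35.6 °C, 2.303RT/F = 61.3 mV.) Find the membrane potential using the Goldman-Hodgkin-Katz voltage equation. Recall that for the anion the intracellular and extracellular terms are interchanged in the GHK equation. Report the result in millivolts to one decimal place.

28.5 mV

Vm = 61.3 · log₁₀[(Σ P·[cation]ₒ + Σ P·[anion]ᵢ) / (Σ P·[cation]ᵢ + Σ P·[anion]ₒ)]
Numerator = 1×7.14 + 6.6×115 + 0.33×27.8 = 775.3
Denominator = 1×110 + 6.6×18.0 + 0.33×112 = 265.8
Vm = 61.3 · log₁₀(2.9173) = 61.3 × (0.4650) = 28.50 mV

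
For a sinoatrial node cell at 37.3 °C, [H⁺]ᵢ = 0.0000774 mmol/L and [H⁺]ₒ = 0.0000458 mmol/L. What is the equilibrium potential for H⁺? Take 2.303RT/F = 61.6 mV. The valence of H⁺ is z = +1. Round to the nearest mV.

-14 mV

E = (61.6/z) · log₁₀([H⁺]_out/[H⁺]_in) with z = +1.
= (61.6/1) · log₁₀(0.0000458/0.0000774) = 61.60 · log₁₀(0.5917)
= 61.60 · (-0.2279) = -14.04 mV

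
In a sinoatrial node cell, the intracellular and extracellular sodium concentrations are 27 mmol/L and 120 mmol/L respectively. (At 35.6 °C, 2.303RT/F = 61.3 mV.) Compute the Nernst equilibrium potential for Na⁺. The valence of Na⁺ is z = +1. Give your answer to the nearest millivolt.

40 mV

E = (61.3/z) · log₁₀([Na⁺]_out/[Na⁺]_in) with z = +1.
= (61.3/1) · log₁₀(120/27) = 61.30 · log₁₀(4.444)
= 61.30 · (0.6478) = 39.71 mV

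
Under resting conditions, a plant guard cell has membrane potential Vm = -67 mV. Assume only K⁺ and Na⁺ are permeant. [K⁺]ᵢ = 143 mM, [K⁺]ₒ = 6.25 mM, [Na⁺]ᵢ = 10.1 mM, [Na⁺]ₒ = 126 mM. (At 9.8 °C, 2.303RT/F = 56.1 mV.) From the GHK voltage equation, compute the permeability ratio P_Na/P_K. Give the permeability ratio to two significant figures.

Let α = P_Na/P_K. GHK: Vm = 56.1·log₁₀[(Kₒ + α·Naₒ)/(Kᵢ + α·Naᵢ)].
10^(Vm/56.1) = 10^(-67.0/56.1) = 0.06393
So 0.06393·(Kᵢ + α·Naᵢ) = Kₒ + α·Naₒ → α = (0.06393·143.0 − 6.25) / (126.0 − 0.06393·10.1)
α = (9.142 − 6.25) / (126.0 − 0.6457) = 2.892/125.4 = 0.02307

0.023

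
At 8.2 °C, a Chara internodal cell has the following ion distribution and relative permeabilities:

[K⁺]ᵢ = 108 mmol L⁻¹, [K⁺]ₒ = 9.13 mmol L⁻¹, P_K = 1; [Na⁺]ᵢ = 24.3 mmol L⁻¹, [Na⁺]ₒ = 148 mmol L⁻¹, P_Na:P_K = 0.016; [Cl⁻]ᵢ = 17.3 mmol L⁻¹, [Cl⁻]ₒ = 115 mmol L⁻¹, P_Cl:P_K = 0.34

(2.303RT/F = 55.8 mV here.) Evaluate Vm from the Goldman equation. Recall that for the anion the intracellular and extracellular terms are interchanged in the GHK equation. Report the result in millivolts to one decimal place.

Vm = 55.8 · log₁₀[(Σ P·[cation]ₒ + Σ P·[anion]ᵢ) / (Σ P·[cation]ᵢ + Σ P·[anion]ₒ)]
Numerator = 1×9.13 + 0.016×148 + 0.34×17.3 = 17.38
Denominator = 1×108 + 0.016×24.3 + 0.34×115 = 147.5
Vm = 55.8 · log₁₀(0.11784) = 55.8 × (-0.9287) = -51.82 mV

-51.8 mV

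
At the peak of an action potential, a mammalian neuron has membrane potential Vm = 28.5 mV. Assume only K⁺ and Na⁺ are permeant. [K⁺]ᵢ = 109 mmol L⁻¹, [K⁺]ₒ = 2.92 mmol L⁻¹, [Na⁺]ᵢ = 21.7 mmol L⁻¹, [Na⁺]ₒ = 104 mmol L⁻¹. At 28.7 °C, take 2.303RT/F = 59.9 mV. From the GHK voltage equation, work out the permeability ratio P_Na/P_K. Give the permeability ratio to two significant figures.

Let α = P_Na/P_K. GHK: Vm = 59.9·log₁₀[(Kₒ + α·Naₒ)/(Kᵢ + α·Naᵢ)].
10^(Vm/59.9) = 10^(28.5/59.9) = 2.9908
So 2.9908·(Kᵢ + α·Naᵢ) = Kₒ + α·Naₒ → α = (2.9908·109.0 − 2.92) / (104.0 − 2.9908·21.7)
α = (326 − 2.92) / (104.0 − 64.9) = 323.1/39.1 = 8.263

8.3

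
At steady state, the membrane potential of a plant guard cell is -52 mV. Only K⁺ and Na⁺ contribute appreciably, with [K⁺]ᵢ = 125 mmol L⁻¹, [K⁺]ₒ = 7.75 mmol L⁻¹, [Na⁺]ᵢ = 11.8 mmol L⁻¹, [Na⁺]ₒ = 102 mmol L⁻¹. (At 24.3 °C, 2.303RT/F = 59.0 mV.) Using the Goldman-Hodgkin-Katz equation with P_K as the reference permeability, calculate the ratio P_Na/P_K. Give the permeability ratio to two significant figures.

Let α = P_Na/P_K. GHK: Vm = 59.0·log₁₀[(Kₒ + α·Naₒ)/(Kᵢ + α·Naᵢ)].
10^(Vm/59.0) = 10^(-52.0/59.0) = 0.13141
So 0.13141·(Kᵢ + α·Naᵢ) = Kₒ + α·Naₒ → α = (0.13141·125.0 − 7.75) / (102.0 − 0.13141·11.8)
α = (16.43 − 7.75) / (102.0 − 1.551) = 8.677/100.4 = 0.08638

0.086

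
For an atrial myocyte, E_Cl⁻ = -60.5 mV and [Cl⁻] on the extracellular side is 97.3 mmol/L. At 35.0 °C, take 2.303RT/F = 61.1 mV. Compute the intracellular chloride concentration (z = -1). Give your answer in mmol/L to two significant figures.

10 mmol/L

Nernst: E = (61.1/-1) · log₁₀([out]/[in]), so log₁₀([out]/[in]) = -60.5 × -1 / 61.1 = 0.9902.
[out]/[in] = 10^(0.9902) = 9.776.
[in] = 97.3 / 9.776 = 9.953 mmol/L.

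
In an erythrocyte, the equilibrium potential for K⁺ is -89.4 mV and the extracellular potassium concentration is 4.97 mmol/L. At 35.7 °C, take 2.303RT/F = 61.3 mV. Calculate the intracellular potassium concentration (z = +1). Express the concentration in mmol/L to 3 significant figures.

Nernst: E = (61.3/1) · log₁₀([out]/[in]), so log₁₀([out]/[in]) = -89.4 × 1 / 61.3 = -1.4584.
[out]/[in] = 10^(-1.4584) = 0.0348.
[in] = 4.97 / 0.0348 = 142.8 mmol/L.

143 mmol/L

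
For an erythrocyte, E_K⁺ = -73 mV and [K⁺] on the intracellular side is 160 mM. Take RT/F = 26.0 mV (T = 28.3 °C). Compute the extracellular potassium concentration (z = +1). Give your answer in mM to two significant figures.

Nernst: E = (26.0/1) · ln([out]/[in]), so ln([out]/[in]) = -73.0 × 1 / 26.0 = -2.8077.
[out]/[in] = e^(-2.8077) = 0.06034.
[out] = 0.06034 × 160 = 9.655 mM.

9.7 mM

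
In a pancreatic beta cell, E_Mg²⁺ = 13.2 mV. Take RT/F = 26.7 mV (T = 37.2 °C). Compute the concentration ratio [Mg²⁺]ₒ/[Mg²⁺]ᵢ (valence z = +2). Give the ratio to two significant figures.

2.7

ln([out]/[in]) = E·z/(26.7) = 13.2 × 2 / 26.7 = 0.9888
[out]/[in] = e^(0.9888) = 2.688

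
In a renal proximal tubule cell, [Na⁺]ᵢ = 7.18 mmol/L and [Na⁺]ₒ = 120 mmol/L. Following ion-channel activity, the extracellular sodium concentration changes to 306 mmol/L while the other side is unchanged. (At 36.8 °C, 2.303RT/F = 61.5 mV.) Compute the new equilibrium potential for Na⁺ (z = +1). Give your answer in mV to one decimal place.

100.2 mV

After the shift: [Na⁺]_out = 306, [Na⁺]_in = 7.18 mmol/L.
E_new = (61.5/1)·log₁₀(306/7.18) = 61.50 · (1.6296) = 100.22 mV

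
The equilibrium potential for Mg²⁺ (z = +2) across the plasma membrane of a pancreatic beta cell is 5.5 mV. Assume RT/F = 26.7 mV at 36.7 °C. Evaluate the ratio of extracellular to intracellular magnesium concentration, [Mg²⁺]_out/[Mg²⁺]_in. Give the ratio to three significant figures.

ln([out]/[in]) = E·z/(26.7) = 5.5 × 2 / 26.7 = 0.4120
[out]/[in] = e^(0.4120) = 1.51

1.51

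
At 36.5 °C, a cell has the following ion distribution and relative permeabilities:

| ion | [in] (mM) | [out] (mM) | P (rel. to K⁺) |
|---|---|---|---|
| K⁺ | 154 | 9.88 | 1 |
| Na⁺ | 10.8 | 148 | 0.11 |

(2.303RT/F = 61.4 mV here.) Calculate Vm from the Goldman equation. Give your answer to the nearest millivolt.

-47 mV

Vm = 61.4 · log₁₀[(Σ P·[cation]ₒ + Σ P·[anion]ᵢ) / (Σ P·[cation]ᵢ + Σ P·[anion]ₒ)]
Numerator = 1×9.88 + 0.11×148 = 26.16
Denominator = 1×154 + 0.11×10.8 = 155.2
Vm = 61.4 · log₁₀(0.16857) = 61.4 × (-0.7732) = -47.48 mV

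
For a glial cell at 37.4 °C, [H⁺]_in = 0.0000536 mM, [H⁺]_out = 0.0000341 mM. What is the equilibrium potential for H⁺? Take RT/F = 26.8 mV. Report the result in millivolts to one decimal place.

-12.1 mV

E = (26.8/z) · ln([H⁺]_out/[H⁺]_in) with z = +1.
= (26.8/1) · ln(0.0000341/0.0000536) = 26.80 · ln(0.6362)
= 26.80 · (-0.4523) = -12.12 mV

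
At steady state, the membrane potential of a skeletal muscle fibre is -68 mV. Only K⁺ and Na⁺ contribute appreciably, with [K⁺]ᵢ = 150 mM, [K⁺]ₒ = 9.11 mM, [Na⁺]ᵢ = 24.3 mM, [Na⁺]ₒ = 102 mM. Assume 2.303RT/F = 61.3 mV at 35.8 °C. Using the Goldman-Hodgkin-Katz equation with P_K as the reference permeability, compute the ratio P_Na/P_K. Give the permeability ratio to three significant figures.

Let α = P_Na/P_K. GHK: Vm = 61.3·log₁₀[(Kₒ + α·Naₒ)/(Kᵢ + α·Naᵢ)].
10^(Vm/61.3) = 10^(-68.0/61.3) = 0.07775
So 0.07775·(Kᵢ + α·Naᵢ) = Kₒ + α·Naₒ → α = (0.07775·150.0 − 9.11) / (102.0 − 0.07775·24.3)
α = (11.66 − 9.11) / (102.0 − 1.889) = 2.553/100.1 = 0.0255

0.0255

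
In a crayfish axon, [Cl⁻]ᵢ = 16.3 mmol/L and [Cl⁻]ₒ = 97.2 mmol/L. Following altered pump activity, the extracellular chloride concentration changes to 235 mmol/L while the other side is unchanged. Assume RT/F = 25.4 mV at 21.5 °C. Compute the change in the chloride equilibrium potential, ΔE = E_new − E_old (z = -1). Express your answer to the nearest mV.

E_old = (25.4/-1)·ln(97.2/16.3) = -45.35 mV
E_new = (25.4/-1)·ln(235/16.3) = -67.78 mV
ΔE = -67.78 − (-45.35) = -22.42 mV

-22 mV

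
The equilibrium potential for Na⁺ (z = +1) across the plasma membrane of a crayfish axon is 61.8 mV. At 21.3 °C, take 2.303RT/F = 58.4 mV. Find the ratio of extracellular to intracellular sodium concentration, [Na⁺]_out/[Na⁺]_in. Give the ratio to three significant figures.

11.4

log₁₀([out]/[in]) = E·z/(58.4) = 61.8 × 1 / 58.4 = 1.0582
[out]/[in] = 10^(1.0582) = 11.43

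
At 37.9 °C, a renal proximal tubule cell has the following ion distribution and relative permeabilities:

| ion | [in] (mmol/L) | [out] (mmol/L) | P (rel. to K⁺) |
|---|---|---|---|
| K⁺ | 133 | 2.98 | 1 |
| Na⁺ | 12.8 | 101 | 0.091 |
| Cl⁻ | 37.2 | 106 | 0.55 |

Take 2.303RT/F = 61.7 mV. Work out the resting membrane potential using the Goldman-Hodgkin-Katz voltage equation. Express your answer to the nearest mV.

-48 mV

Vm = 61.7 · log₁₀[(Σ P·[cation]ₒ + Σ P·[anion]ᵢ) / (Σ P·[cation]ᵢ + Σ P·[anion]ₒ)]
Numerator = 1×2.98 + 0.091×101 + 0.55×37.2 = 32.63
Denominator = 1×133 + 0.091×12.8 + 0.55×106 = 192.5
Vm = 61.7 · log₁₀(0.16954) = 61.7 × (-0.7707) = -47.55 mV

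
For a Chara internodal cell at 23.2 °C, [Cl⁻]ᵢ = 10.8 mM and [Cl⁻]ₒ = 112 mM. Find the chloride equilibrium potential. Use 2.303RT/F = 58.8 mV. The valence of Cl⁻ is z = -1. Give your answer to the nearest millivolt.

E = (58.8/z) · log₁₀([Cl⁻]_out/[Cl⁻]_in) with z = -1.
For an anion, dividing by z = -1 reverses the sign.
= (58.8/-1) · log₁₀(112/10.8) = -58.80 · log₁₀(10.37)
= -58.80 · (1.0158) = -59.73 mV

-60 mV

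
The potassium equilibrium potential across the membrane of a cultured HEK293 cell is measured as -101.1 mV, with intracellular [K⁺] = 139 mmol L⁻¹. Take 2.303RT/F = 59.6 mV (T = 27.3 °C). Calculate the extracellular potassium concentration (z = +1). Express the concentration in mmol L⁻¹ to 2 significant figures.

2.8 mmol L⁻¹

Nernst: E = (59.6/1) · log₁₀([out]/[in]), so log₁₀([out]/[in]) = -101.1 × 1 / 59.6 = -1.6963.
[out]/[in] = 10^(-1.6963) = 0.02012.
[out] = 0.02012 × 139 = 2.797 mmol L⁻¹.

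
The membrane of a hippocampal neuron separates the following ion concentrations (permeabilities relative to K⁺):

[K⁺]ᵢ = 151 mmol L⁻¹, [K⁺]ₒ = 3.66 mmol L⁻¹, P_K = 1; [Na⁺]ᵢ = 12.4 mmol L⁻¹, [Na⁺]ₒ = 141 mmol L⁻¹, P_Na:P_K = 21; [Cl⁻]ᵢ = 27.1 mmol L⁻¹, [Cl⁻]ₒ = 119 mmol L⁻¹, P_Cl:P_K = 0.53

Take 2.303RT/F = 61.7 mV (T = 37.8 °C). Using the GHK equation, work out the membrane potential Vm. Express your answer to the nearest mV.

Vm = 61.7 · log₁₀[(Σ P·[cation]ₒ + Σ P·[anion]ᵢ) / (Σ P·[cation]ᵢ + Σ P·[anion]ₒ)]
Numerator = 1×3.66 + 21×141 + 0.53×27.1 = 2979
Denominator = 1×151 + 21×12.4 + 0.53×119 = 474.5
Vm = 61.7 · log₁₀(6.2786) = 61.7 × (0.7979) = 49.23 mV

49 mV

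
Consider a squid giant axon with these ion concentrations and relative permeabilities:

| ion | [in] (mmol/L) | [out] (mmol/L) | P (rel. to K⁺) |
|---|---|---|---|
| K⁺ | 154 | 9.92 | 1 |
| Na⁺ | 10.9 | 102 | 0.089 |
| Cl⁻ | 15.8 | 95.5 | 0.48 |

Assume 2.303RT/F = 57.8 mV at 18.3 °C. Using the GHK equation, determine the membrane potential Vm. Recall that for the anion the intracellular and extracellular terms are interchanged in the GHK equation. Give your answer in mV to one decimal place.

Vm = 57.8 · log₁₀[(Σ P·[cation]ₒ + Σ P·[anion]ᵢ) / (Σ P·[cation]ᵢ + Σ P·[anion]ₒ)]
Numerator = 1×9.92 + 0.089×102 + 0.48×15.8 = 26.58
Denominator = 1×154 + 0.089×10.9 + 0.48×95.5 = 200.8
Vm = 57.8 · log₁₀(0.13237) = 57.8 × (-0.8782) = -50.76 mV

-50.8 mV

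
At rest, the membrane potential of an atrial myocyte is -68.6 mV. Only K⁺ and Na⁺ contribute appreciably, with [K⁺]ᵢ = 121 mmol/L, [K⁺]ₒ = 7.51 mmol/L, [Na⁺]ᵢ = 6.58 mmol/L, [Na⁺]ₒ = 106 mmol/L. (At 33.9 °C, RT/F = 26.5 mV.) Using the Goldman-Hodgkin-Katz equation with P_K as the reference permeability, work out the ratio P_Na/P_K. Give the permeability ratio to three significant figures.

Let α = P_Na/P_K. GHK: Vm = 26.5·ln[(Kₒ + α·Naₒ)/(Kᵢ + α·Naᵢ)].
e^(Vm/26.5) = e^(-68.6/26.5) = 0.075119
So 0.075119·(Kᵢ + α·Naᵢ) = Kₒ + α·Naₒ → α = (0.075119·121.0 − 7.51) / (106.0 − 0.075119·6.58)
α = (9.089 − 7.51) / (106.0 − 0.4943) = 1.579/105.5 = 0.01497

0.0150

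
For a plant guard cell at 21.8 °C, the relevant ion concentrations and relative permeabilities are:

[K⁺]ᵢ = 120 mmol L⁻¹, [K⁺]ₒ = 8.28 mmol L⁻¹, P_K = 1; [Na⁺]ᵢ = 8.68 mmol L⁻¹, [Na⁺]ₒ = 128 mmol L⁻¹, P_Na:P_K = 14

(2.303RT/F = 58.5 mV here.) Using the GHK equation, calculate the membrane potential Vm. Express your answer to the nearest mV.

51 mV

Vm = 58.5 · log₁₀[(Σ P·[cation]ₒ + Σ P·[anion]ᵢ) / (Σ P·[cation]ᵢ + Σ P·[anion]ₒ)]
Numerator = 1×8.28 + 14×128 = 1800
Denominator = 1×120 + 14×8.68 = 241.5
Vm = 58.5 · log₁₀(7.454) = 58.5 × (0.8724) = 51.03 mV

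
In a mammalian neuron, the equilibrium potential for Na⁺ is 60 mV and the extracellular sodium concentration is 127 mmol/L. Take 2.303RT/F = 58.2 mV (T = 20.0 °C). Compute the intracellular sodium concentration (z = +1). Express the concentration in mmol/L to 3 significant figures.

11.8 mmol/L

Nernst: E = (58.2/1) · log₁₀([out]/[in]), so log₁₀([out]/[in]) = 60.0 × 1 / 58.2 = 1.0309.
[out]/[in] = 10^(1.0309) = 10.74.
[in] = 127 / 10.74 = 11.83 mmol/L.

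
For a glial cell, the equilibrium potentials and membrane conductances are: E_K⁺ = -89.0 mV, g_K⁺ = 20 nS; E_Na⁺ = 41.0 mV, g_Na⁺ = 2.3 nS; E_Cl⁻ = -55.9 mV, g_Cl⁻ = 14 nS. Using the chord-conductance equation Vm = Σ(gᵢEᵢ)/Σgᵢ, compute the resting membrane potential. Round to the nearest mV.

Σ gᵢEᵢ = 20·(-89.0) + 2.3·(41.0) + 14·(-55.9) = -2468.30
Σ gᵢ = 20 + 2.3 + 14 = 36.3
Vm = -2468.30 / 36.3 = -68.00 mV

-68 mV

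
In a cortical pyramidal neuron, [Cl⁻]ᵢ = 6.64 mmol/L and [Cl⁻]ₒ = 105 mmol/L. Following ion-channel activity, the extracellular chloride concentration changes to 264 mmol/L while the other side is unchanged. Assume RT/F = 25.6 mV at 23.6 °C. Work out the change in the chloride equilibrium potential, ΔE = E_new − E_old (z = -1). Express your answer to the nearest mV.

-24 mV

E_old = (25.6/-1)·ln(105/6.64) = -70.68 mV
E_new = (25.6/-1)·ln(264/6.64) = -94.28 mV
ΔE = -94.28 − (-70.68) = -23.60 mV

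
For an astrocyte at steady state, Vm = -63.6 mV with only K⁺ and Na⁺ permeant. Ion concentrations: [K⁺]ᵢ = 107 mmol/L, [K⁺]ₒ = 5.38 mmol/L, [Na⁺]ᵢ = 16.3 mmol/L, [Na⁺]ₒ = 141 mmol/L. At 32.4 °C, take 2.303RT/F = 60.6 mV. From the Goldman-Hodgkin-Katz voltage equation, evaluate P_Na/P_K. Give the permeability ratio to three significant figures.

Let α = P_Na/P_K. GHK: Vm = 60.6·log₁₀[(Kₒ + α·Naₒ)/(Kᵢ + α·Naᵢ)].
10^(Vm/60.6) = 10^(-63.6/60.6) = 0.089227
So 0.089227·(Kᵢ + α·Naᵢ) = Kₒ + α·Naₒ → α = (0.089227·107.0 − 5.38) / (141.0 − 0.089227·16.3)
α = (9.547 − 5.38) / (141.0 − 1.454) = 4.167/139.5 = 0.02986

0.0299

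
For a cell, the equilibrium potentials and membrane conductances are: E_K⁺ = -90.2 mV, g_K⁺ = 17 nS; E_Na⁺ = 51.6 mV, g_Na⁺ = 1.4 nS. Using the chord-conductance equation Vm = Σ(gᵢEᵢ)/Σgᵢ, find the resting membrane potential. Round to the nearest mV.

-79 mV

Σ gᵢEᵢ = 17·(-90.2) + 1.4·(51.6) = -1461.16
Σ gᵢ = 17 + 1.4 = 18.4
Vm = -1461.16 / 18.4 = -79.41 mV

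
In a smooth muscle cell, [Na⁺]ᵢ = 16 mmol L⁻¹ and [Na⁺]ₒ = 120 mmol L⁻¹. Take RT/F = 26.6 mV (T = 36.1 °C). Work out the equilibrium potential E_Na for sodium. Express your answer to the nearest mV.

54 mV

E = (26.6/z) · ln([Na⁺]_out/[Na⁺]_in) with z = +1.
= (26.6/1) · ln(120/16) = 26.60 · ln(7.5)
= 26.60 · (2.0149) = 53.60 mV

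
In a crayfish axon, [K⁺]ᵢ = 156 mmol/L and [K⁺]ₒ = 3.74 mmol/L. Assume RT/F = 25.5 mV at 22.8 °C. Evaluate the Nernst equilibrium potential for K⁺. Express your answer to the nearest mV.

-95 mV

E = (25.5/z) · ln([K⁺]_out/[K⁺]_in) with z = +1.
= (25.5/1) · ln(3.74/156) = 25.50 · ln(0.02397)
= 25.50 · (-3.7308) = -95.13 mV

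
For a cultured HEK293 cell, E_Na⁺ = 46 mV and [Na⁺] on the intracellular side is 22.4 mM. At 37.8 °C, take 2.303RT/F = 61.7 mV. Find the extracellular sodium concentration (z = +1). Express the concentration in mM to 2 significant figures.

120 mM

Nernst: E = (61.7/1) · log₁₀([out]/[in]), so log₁₀([out]/[in]) = 46.0 × 1 / 61.7 = 0.7455.
[out]/[in] = 10^(0.7455) = 5.566.
[out] = 5.566 × 22.4 = 124.7 mM.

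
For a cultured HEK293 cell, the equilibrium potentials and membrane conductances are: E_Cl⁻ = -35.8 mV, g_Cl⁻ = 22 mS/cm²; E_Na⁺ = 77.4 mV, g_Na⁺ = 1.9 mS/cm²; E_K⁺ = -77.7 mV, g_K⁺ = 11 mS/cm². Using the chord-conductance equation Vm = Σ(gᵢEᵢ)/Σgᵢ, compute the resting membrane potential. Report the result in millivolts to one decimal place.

-42.8 mV

Σ gᵢEᵢ = 22·(-35.8) + 1.9·(77.4) + 11·(-77.7) = -1495.24
Σ gᵢ = 22 + 1.9 + 11 = 34.9
Vm = -1495.24 / 34.9 = -42.84 mV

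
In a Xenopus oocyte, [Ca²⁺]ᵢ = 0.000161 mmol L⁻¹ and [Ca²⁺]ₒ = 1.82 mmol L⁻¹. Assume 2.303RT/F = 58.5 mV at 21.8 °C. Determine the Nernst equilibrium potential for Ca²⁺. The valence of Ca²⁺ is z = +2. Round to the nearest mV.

119 mV

E = (58.5/z) · log₁₀([Ca²⁺]_out/[Ca²⁺]_in) with z = +2.
= (58.5/2) · log₁₀(1.82/0.000161) = 29.25 · log₁₀(1.13e+04)
= 29.25 · (4.0532) = 118.56 mV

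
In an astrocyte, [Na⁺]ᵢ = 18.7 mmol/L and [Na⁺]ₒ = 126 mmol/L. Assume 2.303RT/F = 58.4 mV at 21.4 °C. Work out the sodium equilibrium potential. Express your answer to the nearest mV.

48 mV

E = (58.4/z) · log₁₀([Na⁺]_out/[Na⁺]_in) with z = +1.
= (58.4/1) · log₁₀(126/18.7) = 58.40 · log₁₀(6.738)
= 58.40 · (0.8285) = 48.39 mV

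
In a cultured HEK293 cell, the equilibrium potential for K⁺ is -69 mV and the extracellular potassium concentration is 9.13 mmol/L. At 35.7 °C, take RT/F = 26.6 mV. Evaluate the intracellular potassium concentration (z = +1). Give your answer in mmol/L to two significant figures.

Nernst: E = (26.6/1) · ln([out]/[in]), so ln([out]/[in]) = -69.0 × 1 / 26.6 = -2.5940.
[out]/[in] = e^(-2.5940) = 0.07472.
[in] = 9.13 / 0.07472 = 122.2 mmol/L.

120 mmol/L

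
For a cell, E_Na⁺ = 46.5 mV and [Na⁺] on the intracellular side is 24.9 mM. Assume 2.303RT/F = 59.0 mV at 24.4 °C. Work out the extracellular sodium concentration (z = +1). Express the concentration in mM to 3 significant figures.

153 mM

Nernst: E = (59.0/1) · log₁₀([out]/[in]), so log₁₀([out]/[in]) = 46.5 × 1 / 59.0 = 0.7881.
[out]/[in] = 10^(0.7881) = 6.14.
[out] = 6.14 × 24.9 = 152.9 mM.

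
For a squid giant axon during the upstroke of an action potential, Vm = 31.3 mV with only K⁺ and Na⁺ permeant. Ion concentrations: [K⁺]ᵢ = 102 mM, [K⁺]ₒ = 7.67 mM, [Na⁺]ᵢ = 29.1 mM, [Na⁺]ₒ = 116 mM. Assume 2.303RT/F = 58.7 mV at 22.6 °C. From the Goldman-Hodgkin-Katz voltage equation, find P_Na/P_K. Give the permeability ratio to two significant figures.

20

Let α = P_Na/P_K. GHK: Vm = 58.7·log₁₀[(Kₒ + α·Naₒ)/(Kᵢ + α·Naᵢ)].
10^(Vm/58.7) = 10^(31.3/58.7) = 3.4137
So 3.4137·(Kᵢ + α·Naᵢ) = Kₒ + α·Naₒ → α = (3.4137·102.0 − 7.67) / (116.0 − 3.4137·29.1)
α = (348.2 − 7.67) / (116.0 − 99.34) = 340.5/16.66 = 20.44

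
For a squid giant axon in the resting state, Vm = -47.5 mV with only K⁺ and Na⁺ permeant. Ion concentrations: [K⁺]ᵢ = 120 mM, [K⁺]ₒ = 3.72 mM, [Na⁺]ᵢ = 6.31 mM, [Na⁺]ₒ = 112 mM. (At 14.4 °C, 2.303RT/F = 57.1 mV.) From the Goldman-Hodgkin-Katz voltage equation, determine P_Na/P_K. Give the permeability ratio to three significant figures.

0.126

Let α = P_Na/P_K. GHK: Vm = 57.1·log₁₀[(Kₒ + α·Naₒ)/(Kᵢ + α·Naᵢ)].
10^(Vm/57.1) = 10^(-47.5/57.1) = 0.14727
So 0.14727·(Kᵢ + α·Naᵢ) = Kₒ + α·Naₒ → α = (0.14727·120.0 − 3.72) / (112.0 − 0.14727·6.31)
α = (17.67 − 3.72) / (112.0 − 0.9293) = 13.95/111.1 = 0.1256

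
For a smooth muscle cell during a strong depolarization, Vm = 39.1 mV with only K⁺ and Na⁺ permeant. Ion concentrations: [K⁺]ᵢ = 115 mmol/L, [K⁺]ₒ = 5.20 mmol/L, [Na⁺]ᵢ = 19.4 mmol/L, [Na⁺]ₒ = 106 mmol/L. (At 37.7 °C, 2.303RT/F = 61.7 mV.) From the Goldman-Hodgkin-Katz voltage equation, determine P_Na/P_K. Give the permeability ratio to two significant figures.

22

Let α = P_Na/P_K. GHK: Vm = 61.7·log₁₀[(Kₒ + α·Naₒ)/(Kᵢ + α·Naᵢ)].
10^(Vm/61.7) = 10^(39.1/61.7) = 4.3024
So 4.3024·(Kᵢ + α·Naᵢ) = Kₒ + α·Naₒ → α = (4.3024·115.0 − 5.2) / (106.0 − 4.3024·19.4)
α = (494.8 − 5.2) / (106.0 − 83.47) = 489.6/22.53 = 21.73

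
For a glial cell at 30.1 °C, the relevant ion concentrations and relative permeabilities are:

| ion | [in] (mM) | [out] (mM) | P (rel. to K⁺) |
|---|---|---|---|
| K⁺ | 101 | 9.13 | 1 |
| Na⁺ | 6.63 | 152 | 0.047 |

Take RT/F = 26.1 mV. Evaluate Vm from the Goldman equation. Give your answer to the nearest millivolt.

-48 mV

Vm = 26.1 · ln[(Σ P·[cation]ₒ + Σ P·[anion]ᵢ) / (Σ P·[cation]ᵢ + Σ P·[anion]ₒ)]
Numerator = 1×9.13 + 0.047×152 = 16.27
Denominator = 1×101 + 0.047×6.63 = 101.3
Vm = 26.1 · ln(0.16063) = 26.1 × (-1.8286) = -47.73 mV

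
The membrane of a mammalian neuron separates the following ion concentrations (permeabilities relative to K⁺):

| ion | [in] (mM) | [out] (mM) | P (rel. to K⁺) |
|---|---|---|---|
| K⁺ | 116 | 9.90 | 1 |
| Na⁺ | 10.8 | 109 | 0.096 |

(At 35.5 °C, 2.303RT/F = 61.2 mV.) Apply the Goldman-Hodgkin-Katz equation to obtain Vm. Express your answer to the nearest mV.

-46 mV

Vm = 61.2 · log₁₀[(Σ P·[cation]ₒ + Σ P·[anion]ᵢ) / (Σ P·[cation]ᵢ + Σ P·[anion]ₒ)]
Numerator = 1×9.90 + 0.096×109 = 20.36
Denominator = 1×116 + 0.096×10.8 = 117
Vm = 61.2 · log₁₀(0.174) = 61.2 × (-0.7595) = -46.48 mV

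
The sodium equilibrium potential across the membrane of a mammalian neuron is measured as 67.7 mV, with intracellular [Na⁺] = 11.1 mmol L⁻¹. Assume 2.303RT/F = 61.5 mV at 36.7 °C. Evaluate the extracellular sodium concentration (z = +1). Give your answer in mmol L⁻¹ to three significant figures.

Nernst: E = (61.5/1) · log₁₀([out]/[in]), so log₁₀([out]/[in]) = 67.7 × 1 / 61.5 = 1.1008.
[out]/[in] = 10^(1.1008) = 12.61.
[out] = 12.61 × 11.1 = 140 mmol L⁻¹.

140 mmol L⁻¹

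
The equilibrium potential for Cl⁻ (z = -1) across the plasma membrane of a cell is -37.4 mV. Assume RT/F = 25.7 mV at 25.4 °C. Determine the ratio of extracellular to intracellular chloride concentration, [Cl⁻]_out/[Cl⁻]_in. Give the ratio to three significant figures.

ln([out]/[in]) = E·z/(25.7) = -37.4 × -1 / 25.7 = 1.4553
[out]/[in] = e^(1.4553) = 4.286

4.29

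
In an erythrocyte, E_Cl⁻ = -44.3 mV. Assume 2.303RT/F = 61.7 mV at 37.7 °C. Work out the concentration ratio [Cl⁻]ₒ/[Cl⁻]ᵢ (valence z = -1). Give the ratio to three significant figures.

log₁₀([out]/[in]) = E·z/(61.7) = -44.3 × -1 / 61.7 = 0.7180
[out]/[in] = 10^(0.7180) = 5.224

5.22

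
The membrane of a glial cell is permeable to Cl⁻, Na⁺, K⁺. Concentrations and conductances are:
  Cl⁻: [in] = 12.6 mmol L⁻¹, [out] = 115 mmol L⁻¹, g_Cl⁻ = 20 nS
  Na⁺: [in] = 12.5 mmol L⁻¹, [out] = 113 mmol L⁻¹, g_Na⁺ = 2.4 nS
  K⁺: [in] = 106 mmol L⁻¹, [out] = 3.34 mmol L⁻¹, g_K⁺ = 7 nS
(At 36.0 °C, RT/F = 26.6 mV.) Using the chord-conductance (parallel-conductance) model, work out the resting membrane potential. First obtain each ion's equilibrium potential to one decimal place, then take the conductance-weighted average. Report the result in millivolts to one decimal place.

-57.1 mV

E_Cl⁻ = (26.6/-1)·ln(115/12.6) = -58.8 mV
E_Na⁺ = (26.6/1)·ln(113/12.5) = 58.6 mV
E_K⁺ = (26.6/1)·ln(3.34/106) = -92.0 mV
Vm = (Σ gᵢEᵢ)/(Σ gᵢ) = (20·-58.8 + 2.4·58.6 + 7·-92.0) / (20 + 2.4 + 7)
= -1679.36 / 29.4 = -57.12 mV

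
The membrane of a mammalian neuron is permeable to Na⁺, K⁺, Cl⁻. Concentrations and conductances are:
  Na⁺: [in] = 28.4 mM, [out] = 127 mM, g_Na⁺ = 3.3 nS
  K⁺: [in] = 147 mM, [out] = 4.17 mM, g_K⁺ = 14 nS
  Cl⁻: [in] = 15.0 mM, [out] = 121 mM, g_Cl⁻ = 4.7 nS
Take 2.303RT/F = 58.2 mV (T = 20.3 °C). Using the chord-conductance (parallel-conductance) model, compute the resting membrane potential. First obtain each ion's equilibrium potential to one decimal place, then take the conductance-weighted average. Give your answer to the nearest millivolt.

-63 mV

E_Na⁺ = (58.2/1)·log₁₀(127/28.4) = 37.9 mV
E_K⁺ = (58.2/1)·log₁₀(4.17/147) = -90.0 mV
E_Cl⁻ = (58.2/-1)·log₁₀(121/15.0) = -52.8 mV
Vm = (Σ gᵢEᵢ)/(Σ gᵢ) = (3.3·37.9 + 14·-90.0 + 4.7·-52.8) / (3.3 + 14 + 4.7)
= -1383.09 / 22 = -62.87 mV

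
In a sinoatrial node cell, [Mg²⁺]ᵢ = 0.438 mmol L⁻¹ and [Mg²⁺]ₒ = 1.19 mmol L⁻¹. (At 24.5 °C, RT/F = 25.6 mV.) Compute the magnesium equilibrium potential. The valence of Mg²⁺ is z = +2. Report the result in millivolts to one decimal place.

E = (25.6/z) · ln([Mg²⁺]_out/[Mg²⁺]_in) with z = +2.
= (25.6/2) · ln(1.19/0.438) = 12.80 · ln(2.717)
= 12.80 · (0.9995) = 12.79 mV

12.8 mV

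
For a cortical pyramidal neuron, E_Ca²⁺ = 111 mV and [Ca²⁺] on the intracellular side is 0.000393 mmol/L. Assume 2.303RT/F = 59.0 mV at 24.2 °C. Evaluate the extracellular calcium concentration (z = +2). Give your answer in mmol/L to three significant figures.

Nernst: E = (59.0/2) · log₁₀([out]/[in]), so log₁₀([out]/[in]) = 111.0 × 2 / 59.0 = 3.7627.
[out]/[in] = 10^(3.7627) = 5790.
[out] = 5790 × 0.000393 = 2.276 mmol/L.

2.28 mmol/L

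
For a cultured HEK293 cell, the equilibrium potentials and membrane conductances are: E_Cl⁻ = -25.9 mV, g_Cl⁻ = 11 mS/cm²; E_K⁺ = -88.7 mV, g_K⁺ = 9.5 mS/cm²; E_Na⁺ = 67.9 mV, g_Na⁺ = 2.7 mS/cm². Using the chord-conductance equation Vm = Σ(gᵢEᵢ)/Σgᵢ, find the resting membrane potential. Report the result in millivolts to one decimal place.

Σ gᵢEᵢ = 11·(-25.9) + 9.5·(-88.7) + 2.7·(67.9) = -944.22
Σ gᵢ = 11 + 9.5 + 2.7 = 23.2
Vm = -944.22 / 23.2 = -40.70 mV

-40.7 mV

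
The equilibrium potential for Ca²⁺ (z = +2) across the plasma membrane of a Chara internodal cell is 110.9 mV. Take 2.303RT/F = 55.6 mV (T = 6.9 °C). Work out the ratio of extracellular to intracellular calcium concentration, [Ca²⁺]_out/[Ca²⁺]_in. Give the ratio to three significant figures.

9750

log₁₀([out]/[in]) = E·z/(55.6) = 110.9 × 2 / 55.6 = 3.9892
[out]/[in] = 10^(3.9892) = 9755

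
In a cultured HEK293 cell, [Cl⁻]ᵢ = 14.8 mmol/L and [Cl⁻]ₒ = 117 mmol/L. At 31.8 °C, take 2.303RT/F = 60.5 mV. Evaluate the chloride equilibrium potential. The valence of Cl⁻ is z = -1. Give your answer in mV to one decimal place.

E = (60.5/z) · log₁₀([Cl⁻]_out/[Cl⁻]_in) with z = -1.
For an anion, dividing by z = -1 reverses the sign.
= (60.5/-1) · log₁₀(117/14.8) = -60.50 · log₁₀(7.905)
= -60.50 · (0.8979) = -54.32 mV

-54.3 mV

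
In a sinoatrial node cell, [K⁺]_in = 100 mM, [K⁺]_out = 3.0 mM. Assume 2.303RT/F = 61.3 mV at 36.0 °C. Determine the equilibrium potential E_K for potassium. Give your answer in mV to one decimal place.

E = (61.3/z) · log₁₀([K⁺]_out/[K⁺]_in) with z = +1.
= (61.3/1) · log₁₀(3.0/100) = 61.30 · log₁₀(0.03)
= 61.30 · (-1.5229) = -93.35 mV

-93.4 mV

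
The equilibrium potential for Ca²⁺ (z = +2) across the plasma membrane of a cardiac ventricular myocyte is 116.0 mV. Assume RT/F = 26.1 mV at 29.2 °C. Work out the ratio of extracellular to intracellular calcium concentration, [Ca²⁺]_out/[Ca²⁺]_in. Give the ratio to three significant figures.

7250

ln([out]/[in]) = E·z/(26.1) = 116.0 × 2 / 26.1 = 8.8889
[out]/[in] = e^(8.8889) = 7251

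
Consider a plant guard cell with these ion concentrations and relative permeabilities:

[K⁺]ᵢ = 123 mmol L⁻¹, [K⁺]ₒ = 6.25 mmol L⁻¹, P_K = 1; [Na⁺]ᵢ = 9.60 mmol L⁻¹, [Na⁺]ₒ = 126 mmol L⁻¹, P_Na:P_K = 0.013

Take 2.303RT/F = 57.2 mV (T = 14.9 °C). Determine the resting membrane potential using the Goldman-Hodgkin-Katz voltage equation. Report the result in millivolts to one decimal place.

-68.3 mV

Vm = 57.2 · log₁₀[(Σ P·[cation]ₒ + Σ P·[anion]ᵢ) / (Σ P·[cation]ᵢ + Σ P·[anion]ₒ)]
Numerator = 1×6.25 + 0.013×126 = 7.888
Denominator = 1×123 + 0.013×9.60 = 123.1
Vm = 57.2 · log₁₀(0.064065) = 57.2 × (-1.1934) = -68.26 mV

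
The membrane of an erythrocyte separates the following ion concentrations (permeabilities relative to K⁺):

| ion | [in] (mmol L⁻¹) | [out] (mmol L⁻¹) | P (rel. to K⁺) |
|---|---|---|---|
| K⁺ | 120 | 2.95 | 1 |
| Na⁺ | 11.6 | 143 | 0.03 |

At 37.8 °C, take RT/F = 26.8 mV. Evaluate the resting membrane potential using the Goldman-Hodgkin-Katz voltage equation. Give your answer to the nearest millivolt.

-75 mV

Vm = 26.8 · ln[(Σ P·[cation]ₒ + Σ P·[anion]ᵢ) / (Σ P·[cation]ᵢ + Σ P·[anion]ₒ)]
Numerator = 1×2.95 + 0.03×143 = 7.24
Denominator = 1×120 + 0.03×11.6 = 120.3
Vm = 26.8 · ln(0.060159) = 26.8 × (-2.8108) = -75.33 mV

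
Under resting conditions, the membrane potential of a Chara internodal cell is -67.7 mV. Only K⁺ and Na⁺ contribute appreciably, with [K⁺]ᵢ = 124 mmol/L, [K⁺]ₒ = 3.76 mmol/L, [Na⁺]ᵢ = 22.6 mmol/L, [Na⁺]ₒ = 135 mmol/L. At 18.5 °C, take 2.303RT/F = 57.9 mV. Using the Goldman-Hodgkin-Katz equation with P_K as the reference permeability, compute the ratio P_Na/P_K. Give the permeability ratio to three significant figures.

0.0347

Let α = P_Na/P_K. GHK: Vm = 57.9·log₁₀[(Kₒ + α·Naₒ)/(Kᵢ + α·Naᵢ)].
10^(Vm/57.9) = 10^(-67.7/57.9) = 0.067724
So 0.067724·(Kᵢ + α·Naᵢ) = Kₒ + α·Naₒ → α = (0.067724·124.0 − 3.76) / (135.0 − 0.067724·22.6)
α = (8.398 − 3.76) / (135.0 − 1.531) = 4.638/133.5 = 0.03475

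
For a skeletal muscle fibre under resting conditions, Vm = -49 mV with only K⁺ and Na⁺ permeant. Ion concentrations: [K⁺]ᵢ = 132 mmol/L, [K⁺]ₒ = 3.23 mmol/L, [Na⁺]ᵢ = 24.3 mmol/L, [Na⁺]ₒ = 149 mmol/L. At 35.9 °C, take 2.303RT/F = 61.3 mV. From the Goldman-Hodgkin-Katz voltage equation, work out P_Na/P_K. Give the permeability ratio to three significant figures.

Let α = P_Na/P_K. GHK: Vm = 61.3·log₁₀[(Kₒ + α·Naₒ)/(Kᵢ + α·Naᵢ)].
10^(Vm/61.3) = 10^(-49.0/61.3) = 0.15873
So 0.15873·(Kᵢ + α·Naᵢ) = Kₒ + α·Naₒ → α = (0.15873·132.0 − 3.23) / (149.0 − 0.15873·24.3)
α = (20.95 − 3.23) / (149.0 − 3.857) = 17.72/145.1 = 0.1221

0.122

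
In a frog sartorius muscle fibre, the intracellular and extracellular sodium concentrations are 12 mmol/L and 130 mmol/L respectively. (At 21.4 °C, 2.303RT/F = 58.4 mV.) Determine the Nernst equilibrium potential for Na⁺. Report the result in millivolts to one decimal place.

60.4 mV

E = (58.4/z) · log₁₀([Na⁺]_out/[Na⁺]_in) with z = +1.
= (58.4/1) · log₁₀(130/12) = 58.40 · log₁₀(10.83)
= 58.40 · (1.0348) = 60.43 mV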